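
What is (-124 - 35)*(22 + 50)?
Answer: -11448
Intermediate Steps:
(-124 - 35)*(22 + 50) = -159*72 = -11448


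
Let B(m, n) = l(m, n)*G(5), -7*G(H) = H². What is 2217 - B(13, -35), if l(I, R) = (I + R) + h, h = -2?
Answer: 14919/7 ≈ 2131.3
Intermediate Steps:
G(H) = -H²/7
l(I, R) = -2 + I + R (l(I, R) = (I + R) - 2 = -2 + I + R)
B(m, n) = 50/7 - 25*m/7 - 25*n/7 (B(m, n) = (-2 + m + n)*(-⅐*5²) = (-2 + m + n)*(-⅐*25) = (-2 + m + n)*(-25/7) = 50/7 - 25*m/7 - 25*n/7)
2217 - B(13, -35) = 2217 - (50/7 - 25/7*13 - 25/7*(-35)) = 2217 - (50/7 - 325/7 + 125) = 2217 - 1*600/7 = 2217 - 600/7 = 14919/7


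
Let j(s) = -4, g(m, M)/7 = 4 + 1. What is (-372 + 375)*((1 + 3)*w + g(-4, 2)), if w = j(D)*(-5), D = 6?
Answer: 345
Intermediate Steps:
g(m, M) = 35 (g(m, M) = 7*(4 + 1) = 7*5 = 35)
w = 20 (w = -4*(-5) = 20)
(-372 + 375)*((1 + 3)*w + g(-4, 2)) = (-372 + 375)*((1 + 3)*20 + 35) = 3*(4*20 + 35) = 3*(80 + 35) = 3*115 = 345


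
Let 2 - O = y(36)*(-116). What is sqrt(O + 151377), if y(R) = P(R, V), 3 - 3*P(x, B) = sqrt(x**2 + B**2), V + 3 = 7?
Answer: sqrt(1363455 - 1392*sqrt(82))/3 ≈ 387.42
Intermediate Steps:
V = 4 (V = -3 + 7 = 4)
P(x, B) = 1 - sqrt(B**2 + x**2)/3 (P(x, B) = 1 - sqrt(x**2 + B**2)/3 = 1 - sqrt(B**2 + x**2)/3)
y(R) = 1 - sqrt(16 + R**2)/3 (y(R) = 1 - sqrt(4**2 + R**2)/3 = 1 - sqrt(16 + R**2)/3)
O = 118 - 464*sqrt(82)/3 (O = 2 - (1 - sqrt(16 + 36**2)/3)*(-116) = 2 - (1 - sqrt(16 + 1296)/3)*(-116) = 2 - (1 - 4*sqrt(82)/3)*(-116) = 2 - (-116 + 464*sqrt(82)/3) = 2 + (116 - 464*sqrt(82)/3) = 118 - 464*sqrt(82)/3 ≈ -1282.6)
sqrt(O + 151377) = sqrt((118 - 464*sqrt(82)/3) + 151377) = sqrt(151495 - 464*sqrt(82)/3)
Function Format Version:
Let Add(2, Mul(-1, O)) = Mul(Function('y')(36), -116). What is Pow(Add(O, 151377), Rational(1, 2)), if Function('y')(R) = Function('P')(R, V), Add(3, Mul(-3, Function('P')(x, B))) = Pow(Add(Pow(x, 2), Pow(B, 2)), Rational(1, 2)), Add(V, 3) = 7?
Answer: Mul(Rational(1, 3), Pow(Add(1363455, Mul(-1392, Pow(82, Rational(1, 2)))), Rational(1, 2))) ≈ 387.42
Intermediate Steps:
V = 4 (V = Add(-3, 7) = 4)
Function('P')(x, B) = Add(1, Mul(Rational(-1, 3), Pow(Add(Pow(B, 2), Pow(x, 2)), Rational(1, 2)))) (Function('P')(x, B) = Add(1, Mul(Rational(-1, 3), Pow(Add(Pow(x, 2), Pow(B, 2)), Rational(1, 2)))) = Add(1, Mul(Rational(-1, 3), Pow(Add(Pow(B, 2), Pow(x, 2)), Rational(1, 2)))))
Function('y')(R) = Add(1, Mul(Rational(-1, 3), Pow(Add(16, Pow(R, 2)), Rational(1, 2)))) (Function('y')(R) = Add(1, Mul(Rational(-1, 3), Pow(Add(Pow(4, 2), Pow(R, 2)), Rational(1, 2)))) = Add(1, Mul(Rational(-1, 3), Pow(Add(16, Pow(R, 2)), Rational(1, 2)))))
O = Add(118, Mul(Rational(-464, 3), Pow(82, Rational(1, 2)))) (O = Add(2, Mul(-1, Mul(Add(1, Mul(Rational(-1, 3), Pow(Add(16, Pow(36, 2)), Rational(1, 2)))), -116))) = Add(2, Mul(-1, Mul(Add(1, Mul(Rational(-1, 3), Pow(Add(16, 1296), Rational(1, 2)))), -116))) = Add(2, Mul(-1, Mul(Add(1, Mul(Rational(-1, 3), Pow(1312, Rational(1, 2)))), -116))) = Add(2, Mul(-1, Mul(Add(1, Mul(Rational(-1, 3), Mul(4, Pow(82, Rational(1, 2))))), -116))) = Add(2, Mul(-1, Mul(Add(1, Mul(Rational(-4, 3), Pow(82, Rational(1, 2)))), -116))) = Add(2, Mul(-1, Add(-116, Mul(Rational(464, 3), Pow(82, Rational(1, 2)))))) = Add(2, Add(116, Mul(Rational(-464, 3), Pow(82, Rational(1, 2))))) = Add(118, Mul(Rational(-464, 3), Pow(82, Rational(1, 2)))) ≈ -1282.6)
Pow(Add(O, 151377), Rational(1, 2)) = Pow(Add(Add(118, Mul(Rational(-464, 3), Pow(82, Rational(1, 2)))), 151377), Rational(1, 2)) = Pow(Add(151495, Mul(Rational(-464, 3), Pow(82, Rational(1, 2)))), Rational(1, 2))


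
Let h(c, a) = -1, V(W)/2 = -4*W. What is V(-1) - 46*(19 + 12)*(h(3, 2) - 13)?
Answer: 19972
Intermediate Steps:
V(W) = -8*W (V(W) = 2*(-4*W) = -8*W)
V(-1) - 46*(19 + 12)*(h(3, 2) - 13) = -8*(-1) - 46*(19 + 12)*(-1 - 13) = 8 - 1426*(-14) = 8 - 46*(-434) = 8 + 19964 = 19972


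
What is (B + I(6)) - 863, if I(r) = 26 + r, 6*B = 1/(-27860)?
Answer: -138909961/167160 ≈ -831.00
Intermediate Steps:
B = -1/167160 (B = (⅙)/(-27860) = (⅙)*(-1/27860) = -1/167160 ≈ -5.9823e-6)
(B + I(6)) - 863 = (-1/167160 + (26 + 6)) - 863 = (-1/167160 + 32) - 863 = 5349119/167160 - 863 = -138909961/167160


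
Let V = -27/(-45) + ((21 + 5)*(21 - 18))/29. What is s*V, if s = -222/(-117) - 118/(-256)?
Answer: 1871907/241280 ≈ 7.7582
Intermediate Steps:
s = 11773/4992 (s = -222*(-1/117) - 118*(-1/256) = 74/39 + 59/128 = 11773/4992 ≈ 2.3584)
V = 477/145 (V = -27*(-1/45) + (26*3)*(1/29) = ⅗ + 78*(1/29) = ⅗ + 78/29 = 477/145 ≈ 3.2897)
s*V = (11773/4992)*(477/145) = 1871907/241280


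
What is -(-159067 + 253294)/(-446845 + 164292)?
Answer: 94227/282553 ≈ 0.33348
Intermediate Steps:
-(-159067 + 253294)/(-446845 + 164292) = -94227/(-282553) = -94227*(-1)/282553 = -1*(-94227/282553) = 94227/282553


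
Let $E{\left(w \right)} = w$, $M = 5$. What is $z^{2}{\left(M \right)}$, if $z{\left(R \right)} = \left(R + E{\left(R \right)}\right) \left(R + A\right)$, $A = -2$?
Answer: $900$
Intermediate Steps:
$z{\left(R \right)} = 2 R \left(-2 + R\right)$ ($z{\left(R \right)} = \left(R + R\right) \left(R - 2\right) = 2 R \left(-2 + R\right)$)
$z^{2}{\left(M \right)} = \left(2 \cdot 5 \left(-2 + 5\right)\right)^{2} = \left(2 \cdot 5 \cdot 3\right)^{2} = 30^{2} = 900$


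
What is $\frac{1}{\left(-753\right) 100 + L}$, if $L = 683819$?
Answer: $\frac{1}{608519} \approx 1.6433 \cdot 10^{-6}$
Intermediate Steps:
$\frac{1}{\left(-753\right) 100 + L} = \frac{1}{\left(-753\right) 100 + 683819} = \frac{1}{-75300 + 683819} = \frac{1}{608519}$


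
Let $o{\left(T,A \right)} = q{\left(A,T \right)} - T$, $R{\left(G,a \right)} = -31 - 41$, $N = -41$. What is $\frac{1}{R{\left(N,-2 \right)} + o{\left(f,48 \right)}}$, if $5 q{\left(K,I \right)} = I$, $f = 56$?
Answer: $- \frac{5}{584} \approx -0.0085616$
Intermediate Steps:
$R{\left(G,a \right)} = -72$
$q{\left(K,I \right)} = \frac{I}{5}$
$o{\left(T,A \right)} = - \frac{4 T}{5}$ ($o{\left(T,A \right)} = \frac{T}{5} - T = - \frac{4 T}{5}$)
$\frac{1}{R{\left(N,-2 \right)} + o{\left(f,48 \right)}} = \frac{1}{-72 - \frac{224}{5}} = \frac{1}{- \frac{584}{5}} = - \frac{5}{584}$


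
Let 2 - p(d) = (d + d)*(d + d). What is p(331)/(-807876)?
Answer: 219121/403938 ≈ 0.54246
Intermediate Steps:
p(d) = 2 - 4*d² (p(d) = 2 - (d + d)*(d + d) = 2 - 2*d*2*d = 2 - 4*d²)
p(331)/(-807876) = (2 - 4*331²)/(-807876) = (2 - 4*109561)*(-1/807876) = (2 - 438244)*(-1/807876) = -438242*(-1/807876) = 219121/403938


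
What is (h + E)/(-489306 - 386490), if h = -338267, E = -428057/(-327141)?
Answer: 55330288295/143254389618 ≈ 0.38624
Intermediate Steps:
E = 428057/327141 (E = -428057*(-1/327141) = 428057/327141 ≈ 1.3085)
(h + E)/(-489306 - 386490) = (-338267 + 428057/327141)/(-489306 - 386490) = -110660576590/327141/(-875796) = -110660576590/327141*(-1/875796) = 55330288295/143254389618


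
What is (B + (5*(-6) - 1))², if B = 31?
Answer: 0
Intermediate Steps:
(B + (5*(-6) - 1))² = (31 + (5*(-6) - 1))² = (31 + (-30 - 1))² = (31 - 31)² = 0² = 0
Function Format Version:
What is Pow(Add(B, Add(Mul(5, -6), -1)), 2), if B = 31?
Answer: 0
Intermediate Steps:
Pow(Add(B, Add(Mul(5, -6), -1)), 2) = Pow(Add(31, Add(Mul(5, -6), -1)), 2) = Pow(Add(31, Add(-30, -1)), 2) = Pow(Add(31, -31), 2) = Pow(0, 2) = 0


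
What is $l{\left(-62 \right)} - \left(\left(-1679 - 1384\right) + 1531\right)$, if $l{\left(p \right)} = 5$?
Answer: $1537$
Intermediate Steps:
$l{\left(-62 \right)} - \left(\left(-1679 - 1384\right) + 1531\right) = 5 - \left(\left(-1679 - 1384\right) + 1531\right) = 5 - \left(-3063 + 1531\right) = 5 - -1532 = 5 + 1532 = 1537$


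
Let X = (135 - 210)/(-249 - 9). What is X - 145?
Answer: -12445/86 ≈ -144.71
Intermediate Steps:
X = 25/86 (X = -75/(-258) = -75*(-1/258) = 25/86 ≈ 0.29070)
X - 145 = 25/86 - 145 = -12445/86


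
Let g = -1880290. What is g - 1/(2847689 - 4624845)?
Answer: -3341568655239/1777156 ≈ -1.8803e+6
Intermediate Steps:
g - 1/(2847689 - 4624845) = -1880290 - 1/(2847689 - 4624845) = -1880290 - 1/(-1777156) = -1880290 - 1*(-1/1777156) = -1880290 + 1/1777156 = -3341568655239/1777156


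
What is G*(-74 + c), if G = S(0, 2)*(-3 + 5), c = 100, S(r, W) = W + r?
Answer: 104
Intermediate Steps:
G = 4 (G = (2 + 0)*(-3 + 5) = 2*2 = 4)
G*(-74 + c) = 4*(-74 + 100) = 4*26 = 104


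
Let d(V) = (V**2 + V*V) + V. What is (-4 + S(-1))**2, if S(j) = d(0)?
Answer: 16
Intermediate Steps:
d(V) = V + 2*V**2 (d(V) = (V**2 + V**2) + V = 2*V**2 + V = V + 2*V**2)
S(j) = 0 (S(j) = 0*(1 + 2*0) = 0*(1 + 0) = 0*1 = 0)
(-4 + S(-1))**2 = (-4 + 0)**2 = (-4)**2 = 16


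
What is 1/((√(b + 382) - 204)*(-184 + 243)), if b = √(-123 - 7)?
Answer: -1/(59*(204 - √(382 + I*√130))) ≈ -9.1888e-5 - 1.4529e-7*I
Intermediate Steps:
b = I*√130 (b = √(-130) = I*√130 ≈ 11.402*I)
1/((√(b + 382) - 204)*(-184 + 243)) = 1/((√(I*√130 + 382) - 204)*(-184 + 243)) = 1/(√(382 + I*√130) - 204*59) = (1/59)/(-204 + √(382 + I*√130)) = 1/(59*(-204 + √(382 + I*√130)))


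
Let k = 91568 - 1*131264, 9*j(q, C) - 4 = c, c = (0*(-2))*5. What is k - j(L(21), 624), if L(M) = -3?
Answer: -357268/9 ≈ -39696.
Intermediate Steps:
c = 0 (c = 0*5 = 0)
j(q, C) = 4/9 (j(q, C) = 4/9 + (⅑)*0 = 4/9 + 0 = 4/9)
k = -39696 (k = 91568 - 131264 = -39696)
k - j(L(21), 624) = -39696 - 1*4/9 = -39696 - 4/9 = -357268/9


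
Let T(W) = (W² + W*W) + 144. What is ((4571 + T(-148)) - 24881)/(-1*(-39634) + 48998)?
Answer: 11821/44316 ≈ 0.26674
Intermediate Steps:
T(W) = 144 + 2*W² (T(W) = (W² + W²) + 144 = 2*W² + 144 = 144 + 2*W²)
((4571 + T(-148)) - 24881)/(-1*(-39634) + 48998) = ((4571 + (144 + 2*(-148)²)) - 24881)/(-1*(-39634) + 48998) = ((4571 + (144 + 2*21904)) - 24881)/(39634 + 48998) = ((4571 + (144 + 43808)) - 24881)/88632 = ((4571 + 43952) - 24881)*(1/88632) = (48523 - 24881)*(1/88632) = 23642*(1/88632) = 11821/44316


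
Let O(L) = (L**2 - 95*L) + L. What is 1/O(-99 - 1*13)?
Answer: 1/23072 ≈ 4.3343e-5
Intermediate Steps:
O(L) = L**2 - 94*L
1/O(-99 - 1*13) = 1/((-99 - 1*13)*(-94 + (-99 - 1*13))) = 1/((-99 - 13)*(-94 + (-99 - 13))) = 1/(-112*(-94 - 112)) = 1/(-112*(-206)) = 1/23072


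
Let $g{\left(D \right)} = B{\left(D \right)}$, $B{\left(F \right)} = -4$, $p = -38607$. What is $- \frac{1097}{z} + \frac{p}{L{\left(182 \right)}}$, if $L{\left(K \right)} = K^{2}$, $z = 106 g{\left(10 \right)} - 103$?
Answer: $\frac{15991139}{17456348} \approx 0.91606$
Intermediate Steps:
$g{\left(D \right)} = -4$
$z = -527$ ($z = 106 \left(-4\right) - 103 = -424 - 103 = -527$)
$- \frac{1097}{z} + \frac{p}{L{\left(182 \right)}} = - \frac{1097}{-527} - \frac{38607}{182^{2}} = \left(-1097\right) \left(- \frac{1}{527}\right) - \frac{38607}{33124} = \frac{1097}{527} - \frac{38607}{33124} = \frac{15991139}{17456348}$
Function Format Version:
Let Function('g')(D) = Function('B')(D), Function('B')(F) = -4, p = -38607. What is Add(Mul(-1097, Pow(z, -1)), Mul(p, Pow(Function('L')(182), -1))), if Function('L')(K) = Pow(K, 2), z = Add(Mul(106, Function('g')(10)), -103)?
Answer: Rational(15991139, 17456348) ≈ 0.91606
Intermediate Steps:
Function('g')(D) = -4
z = -527 (z = Add(Mul(106, -4), -103) = Add(-424, -103) = -527)
Add(Mul(-1097, Pow(z, -1)), Mul(p, Pow(Function('L')(182), -1))) = Add(Mul(-1097, Pow(-527, -1)), Mul(-38607, Pow(Pow(182, 2), -1))) = Add(Mul(-1097, Rational(-1, 527)), Mul(-38607, Pow(33124, -1))) = Add(Rational(1097, 527), Mul(-38607, Rational(1, 33124))) = Add(Rational(1097, 527), Rational(-38607, 33124)) = Rational(15991139, 17456348)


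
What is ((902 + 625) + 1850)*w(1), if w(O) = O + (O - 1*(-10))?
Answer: 40524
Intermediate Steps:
w(O) = 10 + 2*O (w(O) = O + (O + 10) = O + (10 + O) = 10 + 2*O)
((902 + 625) + 1850)*w(1) = ((902 + 625) + 1850)*(10 + 2*1) = (1527 + 1850)*(10 + 2) = 3377*12 = 40524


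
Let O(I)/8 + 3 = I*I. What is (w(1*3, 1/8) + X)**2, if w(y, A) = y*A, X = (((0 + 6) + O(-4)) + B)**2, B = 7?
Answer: 11993535225/64 ≈ 1.8740e+8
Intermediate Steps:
O(I) = -24 + 8*I**2 (O(I) = -24 + 8*(I*I) = -24 + 8*I**2)
X = 13689 (X = (((0 + 6) + (-24 + 8*(-4)**2)) + 7)**2 = ((6 + (-24 + 8*16)) + 7)**2 = ((6 + (-24 + 128)) + 7)**2 = ((6 + 104) + 7)**2 = (110 + 7)**2 = 117**2 = 13689)
w(y, A) = A*y
(w(1*3, 1/8) + X)**2 = ((1*3)/8 + 13689)**2 = ((1/8)*3 + 13689)**2 = (3/8 + 13689)**2 = (109515/8)**2 = 11993535225/64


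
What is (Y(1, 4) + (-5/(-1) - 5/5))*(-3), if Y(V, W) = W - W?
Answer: -12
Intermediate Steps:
Y(V, W) = 0
(Y(1, 4) + (-5/(-1) - 5/5))*(-3) = (0 + (-5/(-1) - 5/5))*(-3) = (0 + (-5*(-1) - 5*1/5))*(-3) = (0 + (5 - 1))*(-3) = (0 + 4)*(-3) = 4*(-3) = -12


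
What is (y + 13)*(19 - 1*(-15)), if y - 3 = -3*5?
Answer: 34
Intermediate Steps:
y = -12 (y = 3 - 3*5 = 3 - 15 = -12)
(y + 13)*(19 - 1*(-15)) = (-12 + 13)*(19 - 1*(-15)) = 1*(19 + 15) = 1*34 = 34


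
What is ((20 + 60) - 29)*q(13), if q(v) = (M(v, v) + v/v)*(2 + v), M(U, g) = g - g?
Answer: 765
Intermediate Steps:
M(U, g) = 0
q(v) = 2 + v (q(v) = (0 + v/v)*(2 + v) = (0 + 1)*(2 + v) = 1*(2 + v) = 2 + v)
((20 + 60) - 29)*q(13) = ((20 + 60) - 29)*(2 + 13) = (80 - 29)*15 = 51*15 = 765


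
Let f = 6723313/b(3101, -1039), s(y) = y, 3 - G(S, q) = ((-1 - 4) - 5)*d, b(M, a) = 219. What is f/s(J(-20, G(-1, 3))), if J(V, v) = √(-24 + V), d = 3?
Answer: -6723313*I*√11/4818 ≈ -4628.2*I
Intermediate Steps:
G(S, q) = 33 (G(S, q) = 3 - ((-1 - 4) - 5)*3 = 3 - (-5 - 5)*3 = 3 - (-10)*3 = 3 - 1*(-30) = 3 + 30 = 33)
f = 6723313/219 ≈ 30700.
f/s(J(-20, G(-1, 3))) = 6723313/(219*(√(-24 - 20))) = 6723313/(219*(√(-44))) = 6723313/(219*((2*I*√11))) = 6723313*(-I*√11/22)/219 = -6723313*I*√11/4818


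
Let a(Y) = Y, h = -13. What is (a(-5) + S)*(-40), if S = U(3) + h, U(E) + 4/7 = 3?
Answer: 4360/7 ≈ 622.86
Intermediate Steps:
U(E) = 17/7 (U(E) = -4/7 + 3 = 17/7)
S = -74/7 (S = 17/7 - 13 = -74/7 ≈ -10.571)
(a(-5) + S)*(-40) = (-5 - 74/7)*(-40) = -109/7*(-40) = 4360/7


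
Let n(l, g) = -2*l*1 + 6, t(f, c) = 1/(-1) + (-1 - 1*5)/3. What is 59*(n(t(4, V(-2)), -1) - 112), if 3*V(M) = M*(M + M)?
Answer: -5900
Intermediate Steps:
V(M) = 2*M²/3 (V(M) = (M*(M + M))/3 = (M*(2*M))/3 = (2*M²)/3 = 2*M²/3)
t(f, c) = -3 (t(f, c) = 1*(-1) + (-1 - 5)*(⅓) = -1 - 6*⅓ = -1 - 2 = -3)
n(l, g) = 6 - 2*l (n(l, g) = -2*l + 6 = 6 - 2*l)
59*(n(t(4, V(-2)), -1) - 112) = 59*((6 - 2*(-3)) - 112) = 59*((6 + 6) - 112) = 59*(12 - 112) = 59*(-100) = -5900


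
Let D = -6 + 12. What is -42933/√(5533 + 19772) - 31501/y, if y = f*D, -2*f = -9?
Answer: -31501/27 - 14311*√25305/8435 ≈ -1436.6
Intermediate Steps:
f = 9/2 (f = -½*(-9) = 9/2 ≈ 4.5000)
D = 6
y = 27 (y = (9/2)*6 = 27)
-42933/√(5533 + 19772) - 31501/y = -42933/√(5533 + 19772) - 31501/27 = -42933*√25305/25305 - 31501*1/27 = -14311*√25305/8435 - 31501/27 = -31501/27 - 14311*√25305/8435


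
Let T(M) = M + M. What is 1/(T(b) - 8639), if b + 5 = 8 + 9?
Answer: -1/8615 ≈ -0.00011608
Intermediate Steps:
b = 12 (b = -5 + (8 + 9) = -5 + 17 = 12)
T(M) = 2*M
1/(T(b) - 8639) = 1/(2*12 - 8639) = 1/(24 - 8639) = 1/(-8615) = -1/8615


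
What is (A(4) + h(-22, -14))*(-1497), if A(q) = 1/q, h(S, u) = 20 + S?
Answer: 10479/4 ≈ 2619.8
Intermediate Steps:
(A(4) + h(-22, -14))*(-1497) = (1/4 + (20 - 22))*(-1497) = (1/4 - 2)*(-1497) = -7/4*(-1497) = 10479/4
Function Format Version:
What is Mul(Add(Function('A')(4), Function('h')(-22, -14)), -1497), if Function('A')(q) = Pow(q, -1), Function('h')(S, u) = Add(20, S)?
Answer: Rational(10479, 4) ≈ 2619.8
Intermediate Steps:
Mul(Add(Function('A')(4), Function('h')(-22, -14)), -1497) = Mul(Add(Pow(4, -1), Add(20, -22)), -1497) = Mul(Add(Rational(1, 4), -2), -1497) = Mul(Rational(-7, 4), -1497) = Rational(10479, 4)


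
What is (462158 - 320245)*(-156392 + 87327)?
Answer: -9801221345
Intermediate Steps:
(462158 - 320245)*(-156392 + 87327) = 141913*(-69065) = -9801221345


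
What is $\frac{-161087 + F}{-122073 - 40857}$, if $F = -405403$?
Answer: $\frac{18883}{5431} \approx 3.4769$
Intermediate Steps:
$\frac{-161087 + F}{-122073 - 40857} = \frac{-161087 - 405403}{-122073 - 40857} = - \frac{566490}{-162930} = \left(-566490\right) \left(- \frac{1}{162930}\right) = \frac{18883}{5431}$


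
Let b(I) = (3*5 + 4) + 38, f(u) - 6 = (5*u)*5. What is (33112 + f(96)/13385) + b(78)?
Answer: 443969471/13385 ≈ 33169.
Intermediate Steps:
f(u) = 6 + 25*u (f(u) = 6 + (5*u)*5 = 6 + 25*u)
b(I) = 57 (b(I) = (15 + 4) + 38 = 19 + 38 = 57)
(33112 + f(96)/13385) + b(78) = (33112 + (6 + 25*96)/13385) + 57 = (33112 + (6 + 2400)*(1/13385)) + 57 = (33112 + 2406*(1/13385)) + 57 = (33112 + 2406/13385) + 57 = 443206526/13385 + 57 = 443969471/13385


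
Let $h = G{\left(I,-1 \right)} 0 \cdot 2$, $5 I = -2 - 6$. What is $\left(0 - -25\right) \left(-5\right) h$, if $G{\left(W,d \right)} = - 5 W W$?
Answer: $0$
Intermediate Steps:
$I = - \frac{8}{5}$ ($I = \frac{-2 - 6}{5} = \frac{1}{5} \left(-8\right) = - \frac{8}{5} \approx -1.6$)
$G{\left(W,d \right)} = - 5 W^{2}$
$h = 0$ ($h = - 5 \left(- \frac{8}{5}\right)^{2} \cdot 0 \cdot 2 = \left(-5\right) \frac{64}{25} \cdot 0 \cdot 2 = \left(- \frac{64}{5}\right) 0 \cdot 2 = 0 \cdot 2 = 0$)
$\left(0 - -25\right) \left(-5\right) h = \left(0 - -25\right) \left(-5\right) 0 = \left(0 + 25\right) \left(-5\right) 0 = 25 \left(-5\right) 0 = \left(-125\right) 0 = 0$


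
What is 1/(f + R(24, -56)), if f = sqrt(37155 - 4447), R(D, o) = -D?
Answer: 6/8033 + sqrt(8177)/16066 ≈ 0.0063754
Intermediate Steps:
f = 2*sqrt(8177) (f = sqrt(32708) = 2*sqrt(8177) ≈ 180.85)
1/(f + R(24, -56)) = 1/(2*sqrt(8177) - 1*24) = 1/(2*sqrt(8177) - 24) = 1/(-24 + 2*sqrt(8177))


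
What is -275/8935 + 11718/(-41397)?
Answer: -7738967/24658813 ≈ -0.31384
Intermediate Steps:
-275/8935 + 11718/(-41397) = -275*1/8935 + 11718*(-1/41397) = -55/1787 - 3906/13799 = -7738967/24658813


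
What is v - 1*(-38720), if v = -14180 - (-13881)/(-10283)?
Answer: 36047277/1469 ≈ 24539.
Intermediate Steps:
v = -20832403/1469 (v = -14180 - (-13881)*(-1)/10283 = -14180 - 1*1983/1469 = -14180 - 1983/1469 = -20832403/1469 ≈ -14181.)
v - 1*(-38720) = -20832403/1469 - 1*(-38720) = -20832403/1469 + 38720 = 36047277/1469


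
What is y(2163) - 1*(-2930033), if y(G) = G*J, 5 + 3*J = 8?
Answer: 2932196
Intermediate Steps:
J = 1 (J = -5/3 + (⅓)*8 = -5/3 + 8/3 = 1)
y(G) = G (y(G) = G*1 = G)
y(2163) - 1*(-2930033) = 2163 - 1*(-2930033) = 2163 + 2930033 = 2932196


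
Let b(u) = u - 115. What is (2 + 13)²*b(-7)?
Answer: -27450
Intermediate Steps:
b(u) = -115 + u
(2 + 13)²*b(-7) = (2 + 13)²*(-115 - 7) = 15²*(-122) = 225*(-122) = -27450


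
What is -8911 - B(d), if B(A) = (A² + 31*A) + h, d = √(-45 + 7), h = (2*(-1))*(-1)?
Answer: -8875 - 31*I*√38 ≈ -8875.0 - 191.1*I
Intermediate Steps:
h = 2 (h = -2*(-1) = 2)
d = I*√38 (d = √(-38) = I*√38 ≈ 6.1644*I)
B(A) = 2 + A² + 31*A (B(A) = (A² + 31*A) + 2 = 2 + A² + 31*A)
-8911 - B(d) = -8911 - (2 + (I*√38)² + 31*(I*√38)) = -8911 - (2 - 38 + 31*I*√38) = -8911 - (-36 + 31*I*√38) = -8911 + (36 - 31*I*√38) = -8875 - 31*I*√38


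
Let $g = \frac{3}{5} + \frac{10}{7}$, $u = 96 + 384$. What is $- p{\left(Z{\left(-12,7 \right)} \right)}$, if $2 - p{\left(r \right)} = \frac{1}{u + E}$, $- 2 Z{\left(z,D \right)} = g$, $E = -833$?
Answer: $- \frac{707}{353} \approx -2.0028$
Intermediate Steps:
$u = 480$
$g = \frac{71}{35}$ ($g = 3 \cdot \frac{1}{5} + 10 \cdot \frac{1}{7} = \frac{3}{5} + \frac{10}{7} = \frac{71}{35} \approx 2.0286$)
$Z{\left(z,D \right)} = - \frac{71}{70}$ ($Z{\left(z,D \right)} = \left(- \frac{1}{2}\right) \frac{71}{35} = - \frac{71}{70}$)
$p{\left(r \right)} = \frac{707}{353}$ ($p{\left(r \right)} = 2 - \frac{1}{480 - 833} = 2 - \frac{1}{-353} = 2 - - \frac{1}{353} = 2 + \frac{1}{353} = \frac{707}{353}$)
$- p{\left(Z{\left(-12,7 \right)} \right)} = \left(-1\right) \frac{707}{353} = - \frac{707}{353}$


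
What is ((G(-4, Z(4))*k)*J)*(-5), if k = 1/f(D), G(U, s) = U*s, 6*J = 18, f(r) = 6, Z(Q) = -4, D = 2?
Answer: -40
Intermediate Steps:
J = 3 (J = (1/6)*18 = 3)
k = 1/6 ≈ 0.16667
((G(-4, Z(4))*k)*J)*(-5) = ((-4*(-4)*(1/6))*3)*(-5) = ((16*(1/6))*3)*(-5) = ((8/3)*3)*(-5) = 8*(-5) = -40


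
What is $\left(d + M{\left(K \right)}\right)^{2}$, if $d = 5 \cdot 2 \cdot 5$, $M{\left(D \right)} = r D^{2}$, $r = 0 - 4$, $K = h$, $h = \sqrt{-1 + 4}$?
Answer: $1444$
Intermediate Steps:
$h = \sqrt{3} \approx 1.732$
$K = \sqrt{3} \approx 1.732$
$r = -4$ ($r = 0 - 4 = -4$)
$M{\left(D \right)} = - 4 D^{2}$
$d = 50$ ($d = 10 \cdot 5 = 50$)
$\left(d + M{\left(K \right)}\right)^{2} = \left(50 - 4 \left(\sqrt{3}\right)^{2}\right)^{2} = \left(50 - 12\right)^{2} = 38^{2} = 1444$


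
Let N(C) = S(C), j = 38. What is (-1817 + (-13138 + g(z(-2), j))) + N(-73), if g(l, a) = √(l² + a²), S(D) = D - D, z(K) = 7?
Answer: -14955 + √1493 ≈ -14916.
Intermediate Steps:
S(D) = 0
g(l, a) = √(a² + l²)
N(C) = 0
(-1817 + (-13138 + g(z(-2), j))) + N(-73) = (-1817 + (-13138 + √(38² + 7²))) + 0 = (-1817 + (-13138 + √(1444 + 49))) + 0 = (-1817 + (-13138 + √1493)) + 0 = (-14955 + √1493) + 0 = -14955 + √1493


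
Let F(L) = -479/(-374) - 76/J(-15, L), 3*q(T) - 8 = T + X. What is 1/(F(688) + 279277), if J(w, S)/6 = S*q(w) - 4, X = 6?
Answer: 32725/9139383514 ≈ 3.5807e-6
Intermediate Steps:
q(T) = 14/3 + T/3 (q(T) = 8/3 + (T + 6)/3 = 8/3 + (6 + T)/3 = 8/3 + (2 + T/3) = 14/3 + T/3)
J(w, S) = -24 + 6*S*(14/3 + w/3) (J(w, S) = 6*(S*(14/3 + w/3) - 4) = 6*(-4 + S*(14/3 + w/3)) = -24 + 6*S*(14/3 + w/3))
F(L) = 479/374 - 76/(-24 - 2*L) (F(L) = -479/(-374) - 76/(-24 + 2*L*(14 - 15)) = -479*(-1/374) - 76/(-24 + 2*L*(-1)) = 479/374 - 76/(-24 - 2*L))
1/(F(688) + 279277) = 1/((19960 + 479*688)/(374*(12 + 688)) + 279277) = 1/((1/374)*(19960 + 329552)/700 + 279277) = 1/((1/374)*(1/700)*349512 + 279277) = 1/(43689/32725 + 279277) = 1/(9139383514/32725) = 32725/9139383514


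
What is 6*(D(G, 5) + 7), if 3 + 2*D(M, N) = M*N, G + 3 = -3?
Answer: -57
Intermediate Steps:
G = -6 (G = -3 - 3 = -6)
D(M, N) = -3/2 + M*N/2 (D(M, N) = -3/2 + (M*N)/2 = -3/2 + M*N/2)
6*(D(G, 5) + 7) = 6*((-3/2 + (½)*(-6)*5) + 7) = 6*((-3/2 - 15) + 7) = 6*(-33/2 + 7) = 6*(-19/2) = -57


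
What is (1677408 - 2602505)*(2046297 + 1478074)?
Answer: -3260385038987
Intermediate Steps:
(1677408 - 2602505)*(2046297 + 1478074) = -925097*3524371 = -3260385038987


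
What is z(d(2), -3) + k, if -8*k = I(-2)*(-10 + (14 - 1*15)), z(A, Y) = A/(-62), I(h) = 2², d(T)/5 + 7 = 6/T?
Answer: 361/62 ≈ 5.8226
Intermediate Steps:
d(T) = -35 + 30/T (d(T) = -35 + 5*(6/T) = -35 + 30/T)
I(h) = 4
z(A, Y) = -A/62 (z(A, Y) = A*(-1/62) = -A/62)
k = 11/2 (k = -(-10 + (14 - 1*15))/2 = -(-10 + (14 - 15))/2 = -(-10 - 1)/2 = -(-11)/2 = -⅛*(-44) = 11/2 ≈ 5.5000)
z(d(2), -3) + k = -(-35 + 30/2)/62 + 11/2 = -(-35 + 30*(½))/62 + 11/2 = -(-35 + 15)/62 + 11/2 = -1/62*(-20) + 11/2 = 10/31 + 11/2 = 361/62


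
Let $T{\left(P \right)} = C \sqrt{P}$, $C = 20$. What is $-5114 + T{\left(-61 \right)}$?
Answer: $-5114 + 20 i \sqrt{61} \approx -5114.0 + 156.21 i$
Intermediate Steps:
$T{\left(P \right)} = 20 \sqrt{P}$
$-5114 + T{\left(-61 \right)} = -5114 + 20 \sqrt{-61} = -5114 + 20 i \sqrt{61}$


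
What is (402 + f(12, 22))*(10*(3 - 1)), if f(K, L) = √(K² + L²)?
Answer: 8040 + 40*√157 ≈ 8541.2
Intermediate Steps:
(402 + f(12, 22))*(10*(3 - 1)) = (402 + √(12² + 22²))*(10*(3 - 1)) = (402 + √(144 + 484))*(10*2) = (402 + √628)*20 = (402 + 2*√157)*20 = 8040 + 40*√157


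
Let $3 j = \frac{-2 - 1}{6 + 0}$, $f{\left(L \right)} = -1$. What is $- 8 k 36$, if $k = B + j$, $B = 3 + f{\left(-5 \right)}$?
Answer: $-528$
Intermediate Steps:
$j = - \frac{1}{6}$ ($j = \frac{\left(-2 - 1\right) \frac{1}{6 + 0}}{3} = \frac{\left(-3\right) \frac{1}{6}}{3} = \frac{1}{3} \left(- \frac{1}{2}\right) = - \frac{1}{6} \approx -0.16667$)
$B = 2$ ($B = 3 - 1 = 2$)
$k = \frac{11}{6}$ ($k = 2 - \frac{1}{6} = \frac{11}{6} \approx 1.8333$)
$- 8 k 36 = \left(-8\right) \frac{11}{6} \cdot 36 = \left(- \frac{44}{3}\right) 36 = -528$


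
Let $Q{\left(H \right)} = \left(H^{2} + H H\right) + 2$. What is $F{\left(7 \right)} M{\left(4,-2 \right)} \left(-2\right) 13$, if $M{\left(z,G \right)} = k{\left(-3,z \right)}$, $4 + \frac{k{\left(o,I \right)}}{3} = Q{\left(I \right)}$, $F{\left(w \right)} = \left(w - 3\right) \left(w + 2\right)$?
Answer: $-84240$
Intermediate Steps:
$Q{\left(H \right)} = 2 + 2 H^{2}$ ($Q{\left(H \right)} = \left(H^{2} + H^{2}\right) + 2 = 2 H^{2} + 2 = 2 + 2 H^{2}$)
$F{\left(w \right)} = \left(-3 + w\right) \left(2 + w\right)$
$k{\left(o,I \right)} = -6 + 6 I^{2}$ ($k{\left(o,I \right)} = -12 + 3 \left(2 + 2 I^{2}\right) = -12 + \left(6 + 6 I^{2}\right) = -6 + 6 I^{2}$)
$M{\left(z,G \right)} = -6 + 6 z^{2}$
$F{\left(7 \right)} M{\left(4,-2 \right)} \left(-2\right) 13 = \left(-6 + 7^{2} - 7\right) \left(-6 + 6 \cdot 4^{2}\right) \left(-2\right) 13 = \left(-6 + 49 - 7\right) \left(-6 + 6 \cdot 16\right) \left(-2\right) 13 = 36 \left(-6 + 96\right) \left(-2\right) 13 = 36 \cdot 90 \left(-2\right) 13 = 3240 \left(-2\right) 13 = \left(-6480\right) 13 = -84240$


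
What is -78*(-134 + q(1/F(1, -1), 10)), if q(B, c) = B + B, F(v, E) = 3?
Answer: 10400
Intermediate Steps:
q(B, c) = 2*B
-78*(-134 + q(1/F(1, -1), 10)) = -78*(-134 + 2/3) = -78*(-134 + 2*(⅓)) = -78*(-134 + ⅔) = -78*(-400/3) = 10400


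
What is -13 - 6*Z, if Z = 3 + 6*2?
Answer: -103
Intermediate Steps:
Z = 15 (Z = 3 + 12 = 15)
-13 - 6*Z = -13 - 6*15 = -13 - 90 = -103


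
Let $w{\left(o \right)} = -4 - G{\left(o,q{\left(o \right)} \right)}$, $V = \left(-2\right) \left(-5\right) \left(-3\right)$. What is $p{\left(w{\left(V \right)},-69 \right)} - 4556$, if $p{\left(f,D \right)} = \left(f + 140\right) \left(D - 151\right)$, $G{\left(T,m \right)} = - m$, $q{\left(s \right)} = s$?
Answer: $-27876$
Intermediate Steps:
$V = -30$ ($V = 10 \left(-3\right) = -30$)
$w{\left(o \right)} = -4 + o$ ($w{\left(o \right)} = -4 - - o = -4 + o$)
$p{\left(f,D \right)} = \left(-151 + D\right) \left(140 + f\right)$ ($p{\left(f,D \right)} = \left(140 + f\right) \left(-151 + D\right) = \left(-151 + D\right) \left(140 + f\right)$)
$p{\left(w{\left(V \right)},-69 \right)} - 4556 = \left(-21140 - 151 \left(-4 - 30\right) + 140 \left(-69\right) - 69 \left(-4 - 30\right)\right) - 4556 = \left(-21140 - -5134 - 9660 - -2346\right) - 4556 = \left(-21140 + 5134 - 9660 + 2346\right) - 4556 = -23320 - 4556 = -27876$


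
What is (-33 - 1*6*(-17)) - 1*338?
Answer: -269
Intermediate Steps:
(-33 - 1*6*(-17)) - 1*338 = (-33 - 6*(-17)) - 338 = (-33 + 102) - 338 = 69 - 338 = -269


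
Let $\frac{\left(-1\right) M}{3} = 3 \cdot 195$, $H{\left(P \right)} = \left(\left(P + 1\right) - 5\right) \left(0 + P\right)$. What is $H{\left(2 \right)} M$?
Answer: $7020$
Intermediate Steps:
$H{\left(P \right)} = P \left(-4 + P\right)$ ($H{\left(P \right)} = \left(\left(1 + P\right) - 5\right) P = \left(-4 + P\right) P = P \left(-4 + P\right)$)
$M = -1755$ ($M = - 3 \cdot 3 \cdot 195 = \left(-3\right) 585 = -1755$)
$H{\left(2 \right)} M = 2 \left(-4 + 2\right) \left(-1755\right) = 2 \left(-2\right) \left(-1755\right) = \left(-4\right) \left(-1755\right) = 7020$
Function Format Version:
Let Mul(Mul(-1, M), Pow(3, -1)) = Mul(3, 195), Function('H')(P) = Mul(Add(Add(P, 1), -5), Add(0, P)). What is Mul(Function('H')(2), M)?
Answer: 7020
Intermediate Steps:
Function('H')(P) = Mul(P, Add(-4, P)) (Function('H')(P) = Mul(Add(Add(1, P), -5), P) = Mul(Add(-4, P), P) = Mul(P, Add(-4, P)))
M = -1755 (M = Mul(-3, Mul(3, 195)) = Mul(-3, 585) = -1755)
Mul(Function('H')(2), M) = Mul(Mul(2, Add(-4, 2)), -1755) = Mul(Mul(2, -2), -1755) = Mul(-4, -1755) = 7020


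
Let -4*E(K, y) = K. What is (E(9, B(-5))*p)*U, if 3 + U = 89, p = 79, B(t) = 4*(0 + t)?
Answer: -30573/2 ≈ -15287.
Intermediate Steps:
B(t) = 4*t
E(K, y) = -K/4
U = 86 (U = -3 + 89 = 86)
(E(9, B(-5))*p)*U = (-1/4*9*79)*86 = -9/4*79*86 = -711/4*86 = -30573/2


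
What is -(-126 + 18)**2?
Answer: -11664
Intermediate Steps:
-(-126 + 18)**2 = -1*(-108)**2 = -1*11664 = -11664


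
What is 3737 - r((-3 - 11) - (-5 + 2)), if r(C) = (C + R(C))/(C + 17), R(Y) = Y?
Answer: 11222/3 ≈ 3740.7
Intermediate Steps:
r(C) = 2*C/(17 + C) (r(C) = (C + C)/(C + 17) = (2*C)/(17 + C) = 2*C/(17 + C))
3737 - r((-3 - 11) - (-5 + 2)) = 3737 - 2*((-3 - 11) - (-5 + 2))/(17 + ((-3 - 11) - (-5 + 2))) = 3737 - 2*(-14 - 1*(-3))/(17 + (-14 - 1*(-3))) = 3737 - 2*(-14 + 3)/(17 + (-14 + 3)) = 3737 - 2*(-11)/(17 - 11) = 3737 - 2*(-11)/6 = 3737 - 1*(-11/3) = 3737 + 11/3 = 11222/3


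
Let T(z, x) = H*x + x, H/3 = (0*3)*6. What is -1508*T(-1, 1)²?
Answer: -1508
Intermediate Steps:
H = 0 (H = 3*((0*3)*6) = 3*(0*6) = 3*0 = 0)
T(z, x) = x (T(z, x) = 0*x + x = 0 + x = x)
-1508*T(-1, 1)² = -1508*1² = -1508*1 = -1508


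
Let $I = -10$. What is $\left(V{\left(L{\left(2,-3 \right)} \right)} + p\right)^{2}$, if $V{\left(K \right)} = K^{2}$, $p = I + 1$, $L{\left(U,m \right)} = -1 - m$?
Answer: $25$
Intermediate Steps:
$p = -9$ ($p = -10 + 1 = -9$)
$\left(V{\left(L{\left(2,-3 \right)} \right)} + p\right)^{2} = \left(\left(-1 - -3\right)^{2} - 9\right)^{2} = \left(\left(-1 + 3\right)^{2} - 9\right)^{2} = \left(2^{2} - 9\right)^{2} = \left(4 - 9\right)^{2} = \left(-5\right)^{2} = 25$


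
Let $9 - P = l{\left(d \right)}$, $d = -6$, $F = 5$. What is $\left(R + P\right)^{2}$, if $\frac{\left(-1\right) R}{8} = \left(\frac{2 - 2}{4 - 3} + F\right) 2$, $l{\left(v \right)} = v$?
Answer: $4225$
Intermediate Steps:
$R = -80$ ($R = - 8 \left(\frac{2 - 2}{4 - 3} + 5\right) 2 = - 8 \left(\frac{0}{1} + 5\right) 2 = - 8 \left(0 \cdot 1 + 5\right) 2 = - 8 \left(0 + 5\right) 2 = - 8 \cdot 5 \cdot 2 = \left(-8\right) 10 = -80$)
$P = 15$ ($P = 9 - -6 = 9 + 6 = 15$)
$\left(R + P\right)^{2} = \left(-80 + 15\right)^{2} = \left(-65\right)^{2} = 4225$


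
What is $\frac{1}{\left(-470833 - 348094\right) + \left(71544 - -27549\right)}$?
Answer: $- \frac{1}{719834} \approx -1.3892 \cdot 10^{-6}$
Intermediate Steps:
$\frac{1}{\left(-470833 - 348094\right) + \left(71544 - -27549\right)} = \frac{1}{\left(-470833 - 348094\right) + \left(71544 + 27549\right)} = \frac{1}{-818927 + 99093} = \frac{1}{-719834} = - \frac{1}{719834}$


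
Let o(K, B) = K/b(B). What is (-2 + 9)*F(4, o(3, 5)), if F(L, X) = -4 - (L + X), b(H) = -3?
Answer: -49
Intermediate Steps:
o(K, B) = -K/3 (o(K, B) = K/(-3) = K*(-⅓) = -K/3)
F(L, X) = -4 - L - X (F(L, X) = -4 + (-L - X) = -4 - L - X)
(-2 + 9)*F(4, o(3, 5)) = (-2 + 9)*(-4 - 1*4 - (-1)*3/3) = 7*(-4 - 4 - 1*(-1)) = 7*(-4 - 4 + 1) = 7*(-7) = -49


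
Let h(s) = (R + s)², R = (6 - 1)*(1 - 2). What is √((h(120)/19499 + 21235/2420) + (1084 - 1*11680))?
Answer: I*√1948158863762117/428978 ≈ 102.89*I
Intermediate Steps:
R = -5 (R = 5*(-1) = -5)
h(s) = (-5 + s)²
√((h(120)/19499 + 21235/2420) + (1084 - 1*11680)) = √(((-5 + 120)²/19499 + 21235/2420) + (1084 - 1*11680)) = √((115²*(1/19499) + 21235*(1/2420)) + (1084 - 11680)) = √((13225*(1/19499) + 4247/484) - 10596) = √((13225/19499 + 4247/484) - 10596) = √(89213153/9437516 - 10596) = √(-99910706383/9437516) = I*√1948158863762117/428978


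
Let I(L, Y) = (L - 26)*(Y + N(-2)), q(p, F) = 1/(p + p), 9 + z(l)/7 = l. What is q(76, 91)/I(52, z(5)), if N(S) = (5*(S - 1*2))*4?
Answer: -1/426816 ≈ -2.3429e-6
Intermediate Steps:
z(l) = -63 + 7*l
q(p, F) = 1/(2*p)
N(S) = -40 + 20*S (N(S) = (5*(S - 2))*4 = (5*(-2 + S))*4 = (-10 + 5*S)*4 = -40 + 20*S)
I(L, Y) = (-80 + Y)*(-26 + L) (I(L, Y) = (L - 26)*(Y + (-40 + 20*(-2))) = (-26 + L)*(Y + (-40 - 40)) = (-26 + L)*(Y - 80) = (-26 + L)*(-80 + Y) = (-80 + Y)*(-26 + L))
q(76, 91)/I(52, z(5)) = ((½)/76)/(2080 - 80*52 - 26*(-63 + 7*5) + 52*(-63 + 7*5)) = ((½)*(1/76))/(2080 - 4160 - 26*(-63 + 35) + 52*(-63 + 35)) = 1/(152*(2080 - 4160 - 26*(-28) + 52*(-28))) = 1/(152*(2080 - 4160 + 728 - 1456)) = (1/152)/(-2808) = (1/152)*(-1/2808) = -1/426816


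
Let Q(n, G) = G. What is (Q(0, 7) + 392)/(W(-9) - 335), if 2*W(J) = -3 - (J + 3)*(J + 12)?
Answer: -798/655 ≈ -1.2183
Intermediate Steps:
W(J) = -3/2 - (3 + J)*(12 + J)/2 (W(J) = (-3 - (J + 3)*(J + 12))/2 = (-3 - (3 + J)*(12 + J))/2 = -3/2 - (3 + J)*(12 + J)/2)
(Q(0, 7) + 392)/(W(-9) - 335) = (7 + 392)/((-39/2 - 15/2*(-9) - ½*(-9)²) - 335) = 399/((-39/2 + 135/2 - ½*81) - 335) = 399/((-39/2 + 135/2 - 81/2) - 335) = 399/(15/2 - 335) = 399/(-655/2) = 399*(-2/655) = -798/655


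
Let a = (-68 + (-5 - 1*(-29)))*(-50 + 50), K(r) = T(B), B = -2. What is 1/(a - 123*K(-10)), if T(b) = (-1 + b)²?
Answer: -1/1107 ≈ -0.00090334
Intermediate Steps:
K(r) = 9 (K(r) = (-1 - 2)² = (-3)² = 9)
a = 0 (a = (-68 + (-5 + 29))*0 = (-68 + 24)*0 = -44*0 = 0)
1/(a - 123*K(-10)) = 1/(0 - 123*9) = 1/(0 - 1107) = 1/(-1107) = -1/1107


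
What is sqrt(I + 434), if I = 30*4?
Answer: sqrt(554) ≈ 23.537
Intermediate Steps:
I = 120
sqrt(I + 434) = sqrt(120 + 434) = sqrt(554)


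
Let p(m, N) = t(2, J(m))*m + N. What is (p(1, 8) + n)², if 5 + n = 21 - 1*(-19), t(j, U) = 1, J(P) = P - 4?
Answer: 1936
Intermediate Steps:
J(P) = -4 + P
n = 35 (n = -5 + (21 - 1*(-19)) = -5 + (21 + 19) = -5 + 40 = 35)
p(m, N) = N + m (p(m, N) = 1*m + N = m + N = N + m)
(p(1, 8) + n)² = ((8 + 1) + 35)² = (9 + 35)² = 44² = 1936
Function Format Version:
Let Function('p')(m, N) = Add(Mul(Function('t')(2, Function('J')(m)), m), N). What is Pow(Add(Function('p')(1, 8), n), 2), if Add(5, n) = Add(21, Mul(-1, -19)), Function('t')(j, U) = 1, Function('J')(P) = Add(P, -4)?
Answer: 1936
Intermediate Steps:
Function('J')(P) = Add(-4, P)
n = 35 (n = Add(-5, Add(21, Mul(-1, -19))) = Add(-5, Add(21, 19)) = Add(-5, 40) = 35)
Function('p')(m, N) = Add(N, m) (Function('p')(m, N) = Add(Mul(1, m), N) = Add(m, N) = Add(N, m))
Pow(Add(Function('p')(1, 8), n), 2) = Pow(Add(Add(8, 1), 35), 2) = Pow(Add(9, 35), 2) = Pow(44, 2) = 1936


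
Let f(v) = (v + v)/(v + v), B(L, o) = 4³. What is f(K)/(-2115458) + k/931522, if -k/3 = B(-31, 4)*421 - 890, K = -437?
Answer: -82674679859/985297833538 ≈ -0.083908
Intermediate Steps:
B(L, o) = 64
f(v) = 1 (f(v) = (2*v)/((2*v)) = (2*v)*(1/(2*v)) = 1)
k = -78162 (k = -3*(64*421 - 890) = -3*(26944 - 890) = -3*26054 = -78162)
f(K)/(-2115458) + k/931522 = 1/(-2115458) - 78162/931522 = 1*(-1/2115458) - 78162*1/931522 = -1/2115458 - 39081/465761 = -82674679859/985297833538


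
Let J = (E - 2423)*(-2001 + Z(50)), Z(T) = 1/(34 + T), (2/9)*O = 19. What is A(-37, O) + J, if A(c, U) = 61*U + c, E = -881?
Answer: 39698659/6 ≈ 6.6164e+6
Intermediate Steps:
O = 171/2 (O = (9/2)*19 = 171/2 ≈ 85.500)
A(c, U) = c + 61*U
J = 19833794/3 (J = (-881 - 2423)*(-2001 + 1/(34 + 50)) = -3304*(-2001 + 1/84) = -3304*(-168083/84) = 19833794/3 ≈ 6.6113e+6)
A(-37, O) + J = (-37 + 61*(171/2)) + 19833794/3 = (-37 + 10431/2) + 19833794/3 = 10357/2 + 19833794/3 = 39698659/6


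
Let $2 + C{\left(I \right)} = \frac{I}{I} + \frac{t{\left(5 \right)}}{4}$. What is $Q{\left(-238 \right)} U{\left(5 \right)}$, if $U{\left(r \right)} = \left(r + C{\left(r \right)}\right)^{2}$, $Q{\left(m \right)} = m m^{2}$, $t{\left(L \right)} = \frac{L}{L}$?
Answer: $- \frac{487010951}{2} \approx -2.4351 \cdot 10^{8}$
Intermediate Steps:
$t{\left(L \right)} = 1$
$Q{\left(m \right)} = m^{3}$
$C{\left(I \right)} = - \frac{3}{4}$ ($C{\left(I \right)} = -2 + \left(\frac{I}{I} + 1 \cdot \frac{1}{4}\right) = -2 + \left(1 + 1 \cdot \frac{1}{4}\right) = -2 + \left(1 + \frac{1}{4}\right) = -2 + \frac{5}{4} = - \frac{3}{4}$)
$U{\left(r \right)} = \left(- \frac{3}{4} + r\right)^{2}$ ($U{\left(r \right)} = \left(r - \frac{3}{4}\right)^{2} = \left(- \frac{3}{4} + r\right)^{2}$)
$Q{\left(-238 \right)} U{\left(5 \right)} = \left(-238\right)^{3} \frac{\left(-3 + 4 \cdot 5\right)^{2}}{16} = - 13481272 \frac{\left(-3 + 20\right)^{2}}{16} = - 13481272 \frac{17^{2}}{16} = - 13481272 \cdot \frac{1}{16} \cdot 289 = \left(-13481272\right) \frac{289}{16} = - \frac{487010951}{2}$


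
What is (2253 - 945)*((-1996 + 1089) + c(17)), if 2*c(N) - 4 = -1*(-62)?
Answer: -1143192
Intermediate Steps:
c(N) = 33 (c(N) = 2 + (-1*(-62))/2 = 2 + (1/2)*62 = 2 + 31 = 33)
(2253 - 945)*((-1996 + 1089) + c(17)) = (2253 - 945)*((-1996 + 1089) + 33) = 1308*(-907 + 33) = 1308*(-874) = -1143192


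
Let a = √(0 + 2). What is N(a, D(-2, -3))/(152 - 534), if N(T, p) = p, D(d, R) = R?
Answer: 3/382 ≈ 0.0078534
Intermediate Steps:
a = √2 ≈ 1.4142
N(a, D(-2, -3))/(152 - 534) = -3/(152 - 534) = -3/(-382) = -1/382*(-3) = 3/382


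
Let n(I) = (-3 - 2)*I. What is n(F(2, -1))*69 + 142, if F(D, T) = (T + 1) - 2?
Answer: 832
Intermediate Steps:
F(D, T) = -1 + T (F(D, T) = (1 + T) - 2 = -1 + T)
n(I) = -5*I
n(F(2, -1))*69 + 142 = -5*(-1 - 1)*69 + 142 = -5*(-2)*69 + 142 = 10*69 + 142 = 690 + 142 = 832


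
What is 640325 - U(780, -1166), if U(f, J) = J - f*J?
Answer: -267989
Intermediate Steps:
U(f, J) = J - J*f
640325 - U(780, -1166) = 640325 - (-1166)*(1 - 1*780) = 640325 - (-1166)*(1 - 780) = 640325 - (-1166)*(-779) = 640325 - 1*908314 = 640325 - 908314 = -267989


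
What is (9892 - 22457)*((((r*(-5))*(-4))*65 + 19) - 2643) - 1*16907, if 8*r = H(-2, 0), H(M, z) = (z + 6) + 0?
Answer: 20702778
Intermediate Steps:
H(M, z) = 6 + z (H(M, z) = (6 + z) + 0 = 6 + z)
r = ¾ (r = (6 + 0)/8 = (⅛)*6 = ¾ ≈ 0.75000)
(9892 - 22457)*((((r*(-5))*(-4))*65 + 19) - 2643) - 1*16907 = (9892 - 22457)*(((((¾)*(-5))*(-4))*65 + 19) - 2643) - 1*16907 = -12565*((-15/4*(-4)*65 + 19) - 2643) - 16907 = -12565*((15*65 + 19) - 2643) - 16907 = -12565*((975 + 19) - 2643) - 16907 = -12565*(994 - 2643) - 16907 = -12565*(-1649) - 16907 = 20719685 - 16907 = 20702778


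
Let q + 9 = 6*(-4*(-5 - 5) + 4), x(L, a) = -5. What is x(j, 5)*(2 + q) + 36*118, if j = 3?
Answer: 2963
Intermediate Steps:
q = 255 (q = -9 + 6*(-4*(-5 - 5) + 4) = -9 + 6*(-4*(-10) + 4) = -9 + 6*(40 + 4) = -9 + 6*44 = -9 + 264 = 255)
x(j, 5)*(2 + q) + 36*118 = -5*(2 + 255) + 36*118 = -5*257 + 4248 = -1285 + 4248 = 2963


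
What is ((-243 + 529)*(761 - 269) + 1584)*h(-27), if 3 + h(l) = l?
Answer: -4268880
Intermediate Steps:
h(l) = -3 + l
((-243 + 529)*(761 - 269) + 1584)*h(-27) = ((-243 + 529)*(761 - 269) + 1584)*(-3 - 27) = (286*492 + 1584)*(-30) = (140712 + 1584)*(-30) = 142296*(-30) = -4268880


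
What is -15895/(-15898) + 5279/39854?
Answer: 179351218/158399723 ≈ 1.1323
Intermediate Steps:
-15895/(-15898) + 5279/39854 = -15895*(-1/15898) + 5279*(1/39854) = 15895/15898 + 5279/39854 = 179351218/158399723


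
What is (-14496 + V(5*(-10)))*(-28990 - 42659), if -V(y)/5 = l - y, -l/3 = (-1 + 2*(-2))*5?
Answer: 1083404529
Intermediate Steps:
l = 75 (l = -3*(-1 + 2*(-2))*5 = -3*(-1 - 4)*5 = -(-15)*5 = -3*(-25) = 75)
V(y) = -375 + 5*y (V(y) = -5*(75 - y) = -375 + 5*y)
(-14496 + V(5*(-10)))*(-28990 - 42659) = (-14496 + (-375 + 5*(5*(-10))))*(-28990 - 42659) = (-14496 + (-375 + 5*(-50)))*(-71649) = (-14496 + (-375 - 250))*(-71649) = (-14496 - 625)*(-71649) = -15121*(-71649) = 1083404529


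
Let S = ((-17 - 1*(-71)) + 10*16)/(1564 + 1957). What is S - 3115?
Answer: -10967701/3521 ≈ -3114.9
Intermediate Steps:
S = 214/3521 (S = ((-17 + 71) + 160)/3521 = (54 + 160)*(1/3521) = 214*(1/3521) = 214/3521 ≈ 0.060778)
S - 3115 = 214/3521 - 3115 = -10967701/3521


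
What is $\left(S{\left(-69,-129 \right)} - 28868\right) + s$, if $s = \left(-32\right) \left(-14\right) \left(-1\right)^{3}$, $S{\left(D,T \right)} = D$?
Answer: $-29385$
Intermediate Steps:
$s = -448$ ($s = 448 \left(-1\right) = -448$)
$\left(S{\left(-69,-129 \right)} - 28868\right) + s = \left(-69 - 28868\right) - 448 = -28937 - 448 = -29385$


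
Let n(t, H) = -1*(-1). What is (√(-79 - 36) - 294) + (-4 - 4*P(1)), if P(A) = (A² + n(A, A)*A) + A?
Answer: -310 + I*√115 ≈ -310.0 + 10.724*I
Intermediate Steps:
n(t, H) = 1
P(A) = A² + 2*A (P(A) = (A² + 1*A) + A = (A² + A) + A = (A + A²) + A = A² + 2*A)
(√(-79 - 36) - 294) + (-4 - 4*P(1)) = (√(-79 - 36) - 294) + (-4 - 4*(2 + 1)) = (√(-115) - 294) + (-4 - 4*3) = (I*√115 - 294) + (-4 - 4*3) = (-294 + I*√115) + (-4 - 12) = (-294 + I*√115) - 16 = -310 + I*√115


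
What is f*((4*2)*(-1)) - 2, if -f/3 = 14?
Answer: 334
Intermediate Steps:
f = -42 (f = -3*14 = -42)
f*((4*2)*(-1)) - 2 = -42*4*2*(-1) - 2 = -336*(-1) - 2 = -42*(-8) - 2 = 336 - 2 = 334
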